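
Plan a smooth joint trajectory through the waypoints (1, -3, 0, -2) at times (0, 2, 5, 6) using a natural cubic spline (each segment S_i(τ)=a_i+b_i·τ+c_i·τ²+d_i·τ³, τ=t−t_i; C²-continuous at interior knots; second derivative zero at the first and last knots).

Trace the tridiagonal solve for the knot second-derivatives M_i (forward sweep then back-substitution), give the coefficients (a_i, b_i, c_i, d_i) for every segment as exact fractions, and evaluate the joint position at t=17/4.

  seg 0: a=1 b=-208/71 c=0 d=33/142
  seg 1: a=-3 b=-10/71 c=99/71 d=-24/71
  seg 2: a=0 b=-64/71 c=-117/71 d=39/71
S(17/4) = -123/1136

Δ: Δ0=-2, Δ1=1, Δ2=-2
row 1: diag=10, rhs=18; c'=3/10, d'=9/5
row 2: denom=8−3·3/10=71/10; d'=(-18−3·9/5)/(71/10)=-234/71
back: M2=-234/71
back: M1=9/5−3/10·-234/71=198/71
M: M0=0, M1=198/71, M2=-234/71, M3=0
seg 0: a=1, c=M0/2=0, d=(M1−M0)/(6·2)=33/142, b=Δ0−h0·(2M0+M1)/6=-208/71
seg 1: a=-3, c=M1/2=99/71, d=(M2−M1)/(6·3)=-24/71, b=Δ1−h1·(2M1+M2)/6=-10/71
seg 2: a=0, c=M2/2=-117/71, d=(M3−M2)/(6·1)=39/71, b=Δ2−h2·(2M2+M3)/6=-64/71
t_q=17/4 → seg 1, τ=9/4; S=-3+-10/71·τ+99/71·τ²+-24/71·τ³=-123/1136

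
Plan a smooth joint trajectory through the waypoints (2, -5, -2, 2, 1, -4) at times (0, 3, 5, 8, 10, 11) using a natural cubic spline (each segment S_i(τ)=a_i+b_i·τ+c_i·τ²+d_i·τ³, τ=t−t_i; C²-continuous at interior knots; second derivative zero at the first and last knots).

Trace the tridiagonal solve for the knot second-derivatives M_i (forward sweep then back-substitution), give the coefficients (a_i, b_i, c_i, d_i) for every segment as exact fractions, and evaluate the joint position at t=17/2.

Δ: Δ0=-7/3, Δ1=3/2, Δ2=4/3, Δ3=-1/2, Δ4=-5
row 1: diag=10, rhs=23; c'=1/5, d'=23/10
row 2: denom=10−2·1/5=48/5; d'=(-1−2·23/10)/(48/5)=-7/12
row 3: denom=10−3·5/16=145/16; d'=(-11−3·-7/12)/(145/16)=-148/145
row 4: denom=6−2·32/145=806/145; d'=(-27−2·-148/145)/(806/145)=-3619/806
back: M4=-3619/806
back: M3=-148/145−32/145·-3619/806=-12/403
back: M2=-7/12−5/16·-12/403=-694/1209
back: M1=23/10−1/5·-694/1209=5839/2418
M: M0=0, M1=5839/2418, M2=-694/1209, M3=-12/403, M4=-3619/806, M5=0
seg 0: a=2, c=M0/2=0, d=(M1−M0)/(6·3)=5839/43524, b=Δ0−h0·(2M0+M1)/6=-17123/4836
seg 1: a=-5, c=M1/2=5839/4836, d=(M2−M1)/(6·2)=-803/3224, b=Δ1−h1·(2M1+M2)/6=197/2418
seg 2: a=-2, c=M2/2=-347/1209, d=(M3−M2)/(6·3)=329/10881, b=Δ2−h2·(2M2+M3)/6=2324/1209
seg 3: a=2, c=M3/2=-6/403, d=(M4−M3)/(6·2)=-3595/9672, b=Δ3−h3·(2M3+M4)/6=1229/1209
seg 4: a=1, c=M4/2=-3619/1612, d=(M5−M4)/(6·1)=3619/4836, b=Δ4−h4·(2M4+M5)/6=-8471/2418
t_q=17/2 → seg 3, τ=1/2; S=2+1229/1209·τ+-6/403·τ²+-3595/9672·τ³=63399/25792

  seg 0: a=2 b=-17123/4836 c=0 d=5839/43524
  seg 1: a=-5 b=197/2418 c=5839/4836 d=-803/3224
  seg 2: a=-2 b=2324/1209 c=-347/1209 d=329/10881
  seg 3: a=2 b=1229/1209 c=-6/403 d=-3595/9672
  seg 4: a=1 b=-8471/2418 c=-3619/1612 d=3619/4836
S(17/2) = 63399/25792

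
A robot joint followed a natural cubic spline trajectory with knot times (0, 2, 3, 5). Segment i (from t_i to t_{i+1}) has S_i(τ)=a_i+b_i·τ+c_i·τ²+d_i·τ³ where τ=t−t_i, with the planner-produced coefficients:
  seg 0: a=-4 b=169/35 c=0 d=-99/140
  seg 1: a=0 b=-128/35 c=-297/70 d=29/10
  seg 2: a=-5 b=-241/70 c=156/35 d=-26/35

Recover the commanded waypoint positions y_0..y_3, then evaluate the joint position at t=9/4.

y_0 = S_0(0) = a_0 = -4
y_1 = S_1(0) = a_1 = 0
y_2 = S_2(0) = a_2 = -5
y_3 = S_2(2) = 0
t_q=9/4 is in segment 1 (τ=1/4); S_1(τ)=-5081/4480

y_0=-4 y_1=0 y_2=-5 y_3=0
S(9/4) = -5081/4480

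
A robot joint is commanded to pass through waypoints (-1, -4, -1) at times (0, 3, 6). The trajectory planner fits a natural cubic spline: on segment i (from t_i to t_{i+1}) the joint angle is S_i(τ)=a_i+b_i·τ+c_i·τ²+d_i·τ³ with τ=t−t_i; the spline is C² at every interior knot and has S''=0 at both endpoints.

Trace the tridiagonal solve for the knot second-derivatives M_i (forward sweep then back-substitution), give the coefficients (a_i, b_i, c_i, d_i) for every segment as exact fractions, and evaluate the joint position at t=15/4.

  seg 0: a=-1 b=-3/2 c=0 d=1/18
  seg 1: a=-4 b=0 c=1/2 d=-1/18
S(15/4) = -479/128

Δ: Δ0=-1, Δ1=1
row 1: diag=12, rhs=12; c'=1/4, d'=1
back: M1=1
M: M0=0, M1=1, M2=0
seg 0: a=-1, c=M0/2=0, d=(M1−M0)/(6·3)=1/18, b=Δ0−h0·(2M0+M1)/6=-3/2
seg 1: a=-4, c=M1/2=1/2, d=(M2−M1)/(6·3)=-1/18, b=Δ1−h1·(2M1+M2)/6=0
t_q=15/4 → seg 1, τ=3/4; S=-4+0·τ+1/2·τ²+-1/18·τ³=-479/128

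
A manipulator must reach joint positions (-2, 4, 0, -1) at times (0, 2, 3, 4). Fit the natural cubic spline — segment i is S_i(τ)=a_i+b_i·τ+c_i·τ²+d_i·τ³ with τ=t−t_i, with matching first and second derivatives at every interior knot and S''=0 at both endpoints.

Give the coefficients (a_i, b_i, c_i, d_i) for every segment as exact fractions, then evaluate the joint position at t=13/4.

  seg 0: a=-2 b=131/23 c=0 d=-31/46
  seg 1: a=4 b=-55/23 c=-93/23 d=56/23
  seg 2: a=0 b=-73/23 c=75/23 d=-25/23
S(13/4) = -893/1472

Δ: Δ0=3, Δ1=-4, Δ2=-1
row 1: diag=6, rhs=-42; c'=1/6, d'=-7
row 2: denom=4−1·1/6=23/6; d'=(18−1·-7)/(23/6)=150/23
back: M2=150/23
back: M1=-7−1/6·150/23=-186/23
M: M0=0, M1=-186/23, M2=150/23, M3=0
seg 0: a=-2, c=M0/2=0, d=(M1−M0)/(6·2)=-31/46, b=Δ0−h0·(2M0+M1)/6=131/23
seg 1: a=4, c=M1/2=-93/23, d=(M2−M1)/(6·1)=56/23, b=Δ1−h1·(2M1+M2)/6=-55/23
seg 2: a=0, c=M2/2=75/23, d=(M3−M2)/(6·1)=-25/23, b=Δ2−h2·(2M2+M3)/6=-73/23
t_q=13/4 → seg 2, τ=1/4; S=0+-73/23·τ+75/23·τ²+-25/23·τ³=-893/1472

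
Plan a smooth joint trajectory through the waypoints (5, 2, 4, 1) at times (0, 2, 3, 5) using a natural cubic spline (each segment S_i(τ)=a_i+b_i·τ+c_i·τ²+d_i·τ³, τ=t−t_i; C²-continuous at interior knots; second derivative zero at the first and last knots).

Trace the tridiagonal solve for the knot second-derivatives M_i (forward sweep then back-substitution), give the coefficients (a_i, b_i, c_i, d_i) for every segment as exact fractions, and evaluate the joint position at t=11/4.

Δ: Δ0=-3/2, Δ1=2, Δ2=-3/2
row 1: diag=6, rhs=21; c'=1/6, d'=7/2
row 2: denom=6−1·1/6=35/6; d'=(-21−1·7/2)/(35/6)=-21/5
back: M2=-21/5
back: M1=7/2−1/6·-21/5=21/5
M: M0=0, M1=21/5, M2=-21/5, M3=0
seg 0: a=5, c=M0/2=0, d=(M1−M0)/(6·2)=7/20, b=Δ0−h0·(2M0+M1)/6=-29/10
seg 1: a=2, c=M1/2=21/10, d=(M2−M1)/(6·1)=-7/5, b=Δ1−h1·(2M1+M2)/6=13/10
seg 2: a=4, c=M2/2=-21/10, d=(M3−M2)/(6·2)=7/20, b=Δ2−h2·(2M2+M3)/6=13/10
t_q=11/4 → seg 1, τ=3/4; S=2+13/10·τ+21/10·τ²+-7/5·τ³=1141/320

  seg 0: a=5 b=-29/10 c=0 d=7/20
  seg 1: a=2 b=13/10 c=21/10 d=-7/5
  seg 2: a=4 b=13/10 c=-21/10 d=7/20
S(11/4) = 1141/320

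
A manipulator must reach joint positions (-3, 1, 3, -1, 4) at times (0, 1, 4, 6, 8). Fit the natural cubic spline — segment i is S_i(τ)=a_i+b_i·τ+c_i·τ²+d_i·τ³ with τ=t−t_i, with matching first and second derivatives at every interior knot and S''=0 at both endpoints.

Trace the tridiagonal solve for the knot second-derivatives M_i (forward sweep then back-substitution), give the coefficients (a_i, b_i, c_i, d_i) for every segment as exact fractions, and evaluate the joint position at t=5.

  seg 0: a=-3 b=6919/1608 c=0 d=-487/1608
  seg 1: a=1 b=2729/804 c=-487/536 d=-1/4824
  seg 2: a=3 b=-3317/1608 c=-61/67 d=3029/6432
  seg 3: a=-1 b=-43/804 c=2053/1072 d=-2053/6432
S(5) = 1067/2144

Δ: Δ0=4, Δ1=2/3, Δ2=-2, Δ3=5/2
row 1: diag=8, rhs=-20; c'=3/8, d'=-5/2
row 2: denom=10−3·3/8=71/8; d'=(-16−3·-5/2)/(71/8)=-68/71
row 3: denom=8−2·16/71=536/71; d'=(27−2·-68/71)/(536/71)=2053/536
back: M3=2053/536
back: M2=-68/71−16/71·2053/536=-122/67
back: M1=-5/2−3/8·-122/67=-487/268
M: M0=0, M1=-487/268, M2=-122/67, M3=2053/536, M4=0
seg 0: a=-3, c=M0/2=0, d=(M1−M0)/(6·1)=-487/1608, b=Δ0−h0·(2M0+M1)/6=6919/1608
seg 1: a=1, c=M1/2=-487/536, d=(M2−M1)/(6·3)=-1/4824, b=Δ1−h1·(2M1+M2)/6=2729/804
seg 2: a=3, c=M2/2=-61/67, d=(M3−M2)/(6·2)=3029/6432, b=Δ2−h2·(2M2+M3)/6=-3317/1608
seg 3: a=-1, c=M3/2=2053/1072, d=(M4−M3)/(6·2)=-2053/6432, b=Δ3−h3·(2M3+M4)/6=-43/804
t_q=5 → seg 2, τ=1; S=3+-3317/1608·τ+-61/67·τ²+3029/6432·τ³=1067/2144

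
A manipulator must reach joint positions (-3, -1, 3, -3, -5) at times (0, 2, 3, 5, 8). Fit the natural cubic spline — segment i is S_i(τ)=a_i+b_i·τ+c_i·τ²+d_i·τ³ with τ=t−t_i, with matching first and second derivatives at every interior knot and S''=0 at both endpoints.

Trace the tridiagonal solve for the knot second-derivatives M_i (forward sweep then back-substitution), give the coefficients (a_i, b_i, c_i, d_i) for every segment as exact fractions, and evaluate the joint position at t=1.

Δ: Δ0=1, Δ1=4, Δ2=-3, Δ3=-2/3
row 1: diag=6, rhs=18; c'=1/6, d'=3
row 2: denom=6−1·1/6=35/6; d'=(-42−1·3)/(35/6)=-54/7
row 3: denom=10−2·12/35=326/35; d'=(14−2·-54/7)/(326/35)=515/163
back: M3=515/163
back: M2=-54/7−12/35·515/163=-1434/163
back: M1=3−1/6·-1434/163=728/163
M: M0=0, M1=728/163, M2=-1434/163, M3=515/163, M4=0
seg 0: a=-3, c=M0/2=0, d=(M1−M0)/(6·2)=182/489, b=Δ0−h0·(2M0+M1)/6=-239/489
seg 1: a=-1, c=M1/2=364/163, d=(M2−M1)/(6·1)=-1081/489, b=Δ1−h1·(2M1+M2)/6=1945/489
seg 2: a=3, c=M2/2=-717/163, d=(M3−M2)/(6·2)=1949/1956, b=Δ2−h2·(2M2+M3)/6=886/489
seg 3: a=-3, c=M3/2=515/326, d=(M4−M3)/(6·3)=-515/2934, b=Δ3−h3·(2M3+M4)/6=-1871/489
t_q=1 → seg 0, τ=1; S=-3+-239/489·τ+0·τ²+182/489·τ³=-508/163

  seg 0: a=-3 b=-239/489 c=0 d=182/489
  seg 1: a=-1 b=1945/489 c=364/163 d=-1081/489
  seg 2: a=3 b=886/489 c=-717/163 d=1949/1956
  seg 3: a=-3 b=-1871/489 c=515/326 d=-515/2934
S(1) = -508/163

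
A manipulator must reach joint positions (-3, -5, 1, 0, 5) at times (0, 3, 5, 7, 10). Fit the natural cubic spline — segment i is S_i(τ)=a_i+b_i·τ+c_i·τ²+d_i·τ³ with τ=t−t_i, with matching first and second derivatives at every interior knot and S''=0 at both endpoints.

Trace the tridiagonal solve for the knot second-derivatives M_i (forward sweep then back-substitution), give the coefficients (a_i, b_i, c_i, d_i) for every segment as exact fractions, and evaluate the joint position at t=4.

  seg 0: a=-3 b=-97/45 c=0 d=67/405
  seg 1: a=-5 b=104/45 c=67/45 d=-103/180
  seg 2: a=1 b=7/5 c=-35/18 d=179/360
  seg 3: a=0 b=-37/90 c=187/180 d=-187/1620
S(4) = -319/180

Δ: Δ0=-2/3, Δ1=3, Δ2=-1/2, Δ3=5/3
row 1: diag=10, rhs=22; c'=1/5, d'=11/5
row 2: denom=8−2·1/5=38/5; d'=(-21−2·11/5)/(38/5)=-127/38
row 3: denom=10−2·5/19=180/19; d'=(13−2·-127/38)/(180/19)=187/90
back: M3=187/90
back: M2=-127/38−5/19·187/90=-35/9
back: M1=11/5−1/5·-35/9=134/45
M: M0=0, M1=134/45, M2=-35/9, M3=187/90, M4=0
seg 0: a=-3, c=M0/2=0, d=(M1−M0)/(6·3)=67/405, b=Δ0−h0·(2M0+M1)/6=-97/45
seg 1: a=-5, c=M1/2=67/45, d=(M2−M1)/(6·2)=-103/180, b=Δ1−h1·(2M1+M2)/6=104/45
seg 2: a=1, c=M2/2=-35/18, d=(M3−M2)/(6·2)=179/360, b=Δ2−h2·(2M2+M3)/6=7/5
seg 3: a=0, c=M3/2=187/180, d=(M4−M3)/(6·3)=-187/1620, b=Δ3−h3·(2M3+M4)/6=-37/90
t_q=4 → seg 1, τ=1; S=-5+104/45·τ+67/45·τ²+-103/180·τ³=-319/180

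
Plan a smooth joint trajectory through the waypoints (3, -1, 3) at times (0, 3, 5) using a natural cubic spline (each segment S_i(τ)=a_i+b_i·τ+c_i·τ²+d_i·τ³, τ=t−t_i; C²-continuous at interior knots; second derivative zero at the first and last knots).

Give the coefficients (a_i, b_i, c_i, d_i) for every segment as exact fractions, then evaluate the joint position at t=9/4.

Δ: Δ0=-4/3, Δ1=2
row 1: diag=10, rhs=20; c'=1/5, d'=2
back: M1=2
M: M0=0, M1=2, M2=0
seg 0: a=3, c=M0/2=0, d=(M1−M0)/(6·3)=1/9, b=Δ0−h0·(2M0+M1)/6=-7/3
seg 1: a=-1, c=M1/2=1, d=(M2−M1)/(6·2)=-1/6, b=Δ1−h1·(2M1+M2)/6=2/3
t_q=9/4 → seg 0, τ=9/4; S=3+-7/3·τ+0·τ²+1/9·τ³=-63/64

  seg 0: a=3 b=-7/3 c=0 d=1/9
  seg 1: a=-1 b=2/3 c=1 d=-1/6
S(9/4) = -63/64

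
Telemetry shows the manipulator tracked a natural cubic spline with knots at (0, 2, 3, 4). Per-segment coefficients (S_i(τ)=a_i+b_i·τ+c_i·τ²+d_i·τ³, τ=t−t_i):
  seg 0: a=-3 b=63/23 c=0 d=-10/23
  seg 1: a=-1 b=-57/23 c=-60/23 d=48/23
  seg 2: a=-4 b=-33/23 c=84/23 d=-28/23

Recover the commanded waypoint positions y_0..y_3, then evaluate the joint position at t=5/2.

y_0=-3 y_1=-1 y_2=-4 y_3=-3
S(5/2) = -121/46

y_0 = S_0(0) = a_0 = -3
y_1 = S_1(0) = a_1 = -1
y_2 = S_2(0) = a_2 = -4
y_3 = S_2(1) = -3
t_q=5/2 is in segment 1 (τ=1/2); S_1(τ)=-121/46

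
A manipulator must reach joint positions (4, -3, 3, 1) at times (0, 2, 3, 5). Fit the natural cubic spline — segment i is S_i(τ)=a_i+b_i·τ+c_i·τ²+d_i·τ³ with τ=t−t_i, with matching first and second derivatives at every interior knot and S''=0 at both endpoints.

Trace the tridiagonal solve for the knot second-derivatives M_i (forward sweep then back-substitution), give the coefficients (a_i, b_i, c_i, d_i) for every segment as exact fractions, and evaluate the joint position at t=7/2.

Δ: Δ0=-7/2, Δ1=6, Δ2=-1
row 1: diag=6, rhs=57; c'=1/6, d'=19/2
row 2: denom=6−1·1/6=35/6; d'=(-42−1·19/2)/(35/6)=-309/35
back: M2=-309/35
back: M1=19/2−1/6·-309/35=384/35
M: M0=0, M1=384/35, M2=-309/35, M3=0
seg 0: a=4, c=M0/2=0, d=(M1−M0)/(6·2)=32/35, b=Δ0−h0·(2M0+M1)/6=-501/70
seg 1: a=-3, c=M1/2=192/35, d=(M2−M1)/(6·1)=-33/10, b=Δ1−h1·(2M1+M2)/6=267/70
seg 2: a=3, c=M2/2=-309/70, d=(M3−M2)/(6·2)=103/140, b=Δ2−h2·(2M2+M3)/6=171/35
t_q=7/2 → seg 2, τ=1/2; S=3+171/35·τ+-309/70·τ²+103/140·τ³=709/160

  seg 0: a=4 b=-501/70 c=0 d=32/35
  seg 1: a=-3 b=267/70 c=192/35 d=-33/10
  seg 2: a=3 b=171/35 c=-309/70 d=103/140
S(7/2) = 709/160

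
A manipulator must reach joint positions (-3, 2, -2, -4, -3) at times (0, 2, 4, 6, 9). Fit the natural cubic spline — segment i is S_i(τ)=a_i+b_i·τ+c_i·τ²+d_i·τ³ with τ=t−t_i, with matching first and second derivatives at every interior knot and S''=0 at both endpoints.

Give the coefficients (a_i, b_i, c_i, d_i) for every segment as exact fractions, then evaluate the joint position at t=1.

  seg 0: a=-3 b=800/213 c=0 d=-535/1704
  seg 1: a=2 b=-5/426 c=-535/284 d=379/852
  seg 2: a=-2 b=-941/426 c=223/284 d=-77/852
  seg 3: a=-4 b=-65/426 c=69/284 d=-23/852
S(1) = 251/568

Δ: Δ0=5/2, Δ1=-2, Δ2=-1, Δ3=1/3
row 1: diag=8, rhs=-27; c'=1/4, d'=-27/8
row 2: denom=8−2·1/4=15/2; d'=(6−2·-27/8)/(15/2)=17/10
row 3: denom=10−2·4/15=142/15; d'=(8−2·17/10)/(142/15)=69/142
back: M3=69/142
back: M2=17/10−4/15·69/142=223/142
back: M1=-27/8−1/4·223/142=-535/142
M: M0=0, M1=-535/142, M2=223/142, M3=69/142, M4=0
seg 0: a=-3, c=M0/2=0, d=(M1−M0)/(6·2)=-535/1704, b=Δ0−h0·(2M0+M1)/6=800/213
seg 1: a=2, c=M1/2=-535/284, d=(M2−M1)/(6·2)=379/852, b=Δ1−h1·(2M1+M2)/6=-5/426
seg 2: a=-2, c=M2/2=223/284, d=(M3−M2)/(6·2)=-77/852, b=Δ2−h2·(2M2+M3)/6=-941/426
seg 3: a=-4, c=M3/2=69/284, d=(M4−M3)/(6·3)=-23/852, b=Δ3−h3·(2M3+M4)/6=-65/426
t_q=1 → seg 0, τ=1; S=-3+800/213·τ+0·τ²+-535/1704·τ³=251/568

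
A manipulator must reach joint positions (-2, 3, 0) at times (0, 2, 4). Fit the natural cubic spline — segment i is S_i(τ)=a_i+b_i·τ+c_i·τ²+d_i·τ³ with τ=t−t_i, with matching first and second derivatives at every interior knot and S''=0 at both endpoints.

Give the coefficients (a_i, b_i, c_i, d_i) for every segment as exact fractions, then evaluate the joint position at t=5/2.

Δ: Δ0=5/2, Δ1=-3/2
row 1: diag=8, rhs=-24; c'=1/4, d'=-3
back: M1=-3
M: M0=0, M1=-3, M2=0
seg 0: a=-2, c=M0/2=0, d=(M1−M0)/(6·2)=-1/4, b=Δ0−h0·(2M0+M1)/6=7/2
seg 1: a=3, c=M1/2=-3/2, d=(M2−M1)/(6·2)=1/4, b=Δ1−h1·(2M1+M2)/6=1/2
t_q=5/2 → seg 1, τ=1/2; S=3+1/2·τ+-3/2·τ²+1/4·τ³=93/32

  seg 0: a=-2 b=7/2 c=0 d=-1/4
  seg 1: a=3 b=1/2 c=-3/2 d=1/4
S(5/2) = 93/32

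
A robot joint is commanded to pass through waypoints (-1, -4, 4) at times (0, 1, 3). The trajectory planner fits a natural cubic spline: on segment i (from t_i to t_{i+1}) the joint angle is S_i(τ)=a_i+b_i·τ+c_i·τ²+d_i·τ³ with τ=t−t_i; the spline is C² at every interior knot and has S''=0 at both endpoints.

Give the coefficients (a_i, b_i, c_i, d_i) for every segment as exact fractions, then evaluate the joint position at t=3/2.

Δ: Δ0=-3, Δ1=4
row 1: diag=6, rhs=42; c'=1/3, d'=7
back: M1=7
M: M0=0, M1=7, M2=0
seg 0: a=-1, c=M0/2=0, d=(M1−M0)/(6·1)=7/6, b=Δ0−h0·(2M0+M1)/6=-25/6
seg 1: a=-4, c=M1/2=7/2, d=(M2−M1)/(6·2)=-7/12, b=Δ1−h1·(2M1+M2)/6=-2/3
t_q=3/2 → seg 1, τ=1/2; S=-4+-2/3·τ+7/2·τ²+-7/12·τ³=-113/32

  seg 0: a=-1 b=-25/6 c=0 d=7/6
  seg 1: a=-4 b=-2/3 c=7/2 d=-7/12
S(3/2) = -113/32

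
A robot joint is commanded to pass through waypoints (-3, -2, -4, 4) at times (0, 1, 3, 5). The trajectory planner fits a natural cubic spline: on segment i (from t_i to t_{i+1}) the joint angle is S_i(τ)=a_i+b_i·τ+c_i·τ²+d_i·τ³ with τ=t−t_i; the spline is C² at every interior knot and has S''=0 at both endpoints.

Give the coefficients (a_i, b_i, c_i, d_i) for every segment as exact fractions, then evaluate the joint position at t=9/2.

  seg 0: a=-3 b=35/22 c=0 d=-13/22
  seg 1: a=-2 b=-2/11 c=-39/22 d=15/22
  seg 2: a=-4 b=10/11 c=51/22 d=-17/44
S(9/2) = 449/352

Δ: Δ0=1, Δ1=-1, Δ2=4
row 1: diag=6, rhs=-12; c'=1/3, d'=-2
row 2: denom=8−2·1/3=22/3; d'=(30−2·-2)/(22/3)=51/11
back: M2=51/11
back: M1=-2−1/3·51/11=-39/11
M: M0=0, M1=-39/11, M2=51/11, M3=0
seg 0: a=-3, c=M0/2=0, d=(M1−M0)/(6·1)=-13/22, b=Δ0−h0·(2M0+M1)/6=35/22
seg 1: a=-2, c=M1/2=-39/22, d=(M2−M1)/(6·2)=15/22, b=Δ1−h1·(2M1+M2)/6=-2/11
seg 2: a=-4, c=M2/2=51/22, d=(M3−M2)/(6·2)=-17/44, b=Δ2−h2·(2M2+M3)/6=10/11
t_q=9/2 → seg 2, τ=3/2; S=-4+10/11·τ+51/22·τ²+-17/44·τ³=449/352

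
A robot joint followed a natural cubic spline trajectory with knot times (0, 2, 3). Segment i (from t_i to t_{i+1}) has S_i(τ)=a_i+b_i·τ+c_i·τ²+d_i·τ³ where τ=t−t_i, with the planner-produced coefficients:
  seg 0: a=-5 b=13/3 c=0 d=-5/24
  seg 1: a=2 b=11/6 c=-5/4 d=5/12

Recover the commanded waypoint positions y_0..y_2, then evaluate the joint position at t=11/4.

y_0=-5 y_1=2 y_2=3
S(11/4) = 729/256

y_0 = S_0(0) = a_0 = -5
y_1 = S_1(0) = a_1 = 2
y_2 = S_1(1) = 3
t_q=11/4 is in segment 1 (τ=3/4); S_1(τ)=729/256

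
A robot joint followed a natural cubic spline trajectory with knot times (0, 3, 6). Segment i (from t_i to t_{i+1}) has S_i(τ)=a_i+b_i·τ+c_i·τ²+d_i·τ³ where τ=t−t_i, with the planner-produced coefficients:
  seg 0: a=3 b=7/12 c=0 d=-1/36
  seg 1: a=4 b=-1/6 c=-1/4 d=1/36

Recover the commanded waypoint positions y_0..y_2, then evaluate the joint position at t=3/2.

y_0 = S_0(0) = a_0 = 3
y_1 = S_1(0) = a_1 = 4
y_2 = S_1(3) = 2
t_q=3/2 is in segment 0 (τ=3/2); S_0(τ)=121/32

y_0=3 y_1=4 y_2=2
S(3/2) = 121/32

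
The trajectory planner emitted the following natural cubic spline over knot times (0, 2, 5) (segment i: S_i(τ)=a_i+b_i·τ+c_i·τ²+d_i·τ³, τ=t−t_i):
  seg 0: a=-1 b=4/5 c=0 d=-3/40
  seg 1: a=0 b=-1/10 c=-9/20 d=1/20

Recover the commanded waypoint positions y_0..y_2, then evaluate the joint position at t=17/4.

y_0 = S_0(0) = a_0 = -1
y_1 = S_1(0) = a_1 = 0
y_2 = S_1(3) = -3
t_q=17/4 is in segment 1 (τ=9/4); S_1(τ)=-495/256

y_0=-1 y_1=0 y_2=-3
S(17/4) = -495/256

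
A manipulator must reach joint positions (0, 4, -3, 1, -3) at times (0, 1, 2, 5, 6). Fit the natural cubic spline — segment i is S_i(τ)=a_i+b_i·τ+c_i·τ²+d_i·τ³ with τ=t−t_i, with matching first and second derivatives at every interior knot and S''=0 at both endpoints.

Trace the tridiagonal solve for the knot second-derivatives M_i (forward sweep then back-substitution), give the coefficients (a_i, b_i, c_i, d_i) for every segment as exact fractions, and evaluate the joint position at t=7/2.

Δ: Δ0=4, Δ1=-7, Δ2=4/3, Δ3=-4
row 1: diag=4, rhs=-66; c'=1/4, d'=-33/2
row 2: denom=8−1·1/4=31/4; d'=(50−1·-33/2)/(31/4)=266/31
row 3: denom=8−3·12/31=212/31; d'=(-32−3·266/31)/(212/31)=-895/106
back: M3=-895/106
back: M2=266/31−12/31·-895/106=628/53
back: M1=-33/2−1/4·628/53=-2063/106
M: M0=0, M1=-2063/106, M2=628/53, M3=-895/106, M4=0
seg 0: a=0, c=M0/2=0, d=(M1−M0)/(6·1)=-2063/636, b=Δ0−h0·(2M0+M1)/6=4607/636
seg 1: a=4, c=M1/2=-2063/212, d=(M2−M1)/(6·1)=3319/636, b=Δ1−h1·(2M1+M2)/6=-791/318
seg 2: a=-3, c=M2/2=314/53, d=(M3−M2)/(6·3)=-239/212, b=Δ2−h2·(2M2+M3)/6=-4003/636
seg 3: a=1, c=M3/2=-895/212, d=(M4−M3)/(6·1)=895/636, b=Δ3−h3·(2M3+M4)/6=-377/318
t_q=7/2 → seg 2, τ=3/2; S=-3+-4003/636·τ+314/53·τ²+-239/212·τ³=-4945/1696

  seg 0: a=0 b=4607/636 c=0 d=-2063/636
  seg 1: a=4 b=-791/318 c=-2063/212 d=3319/636
  seg 2: a=-3 b=-4003/636 c=314/53 d=-239/212
  seg 3: a=1 b=-377/318 c=-895/212 d=895/636
S(7/2) = -4945/1696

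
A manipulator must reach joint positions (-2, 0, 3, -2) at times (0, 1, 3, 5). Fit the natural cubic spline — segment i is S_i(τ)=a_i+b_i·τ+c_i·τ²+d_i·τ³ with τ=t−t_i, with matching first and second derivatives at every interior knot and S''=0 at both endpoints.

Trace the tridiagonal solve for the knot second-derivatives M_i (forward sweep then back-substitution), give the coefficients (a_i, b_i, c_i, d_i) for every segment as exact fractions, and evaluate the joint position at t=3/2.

Δ: Δ0=2, Δ1=3/2, Δ2=-5/2
row 1: diag=6, rhs=-3; c'=1/3, d'=-1/2
row 2: denom=8−2·1/3=22/3; d'=(-24−2·-1/2)/(22/3)=-69/22
back: M2=-69/22
back: M1=-1/2−1/3·-69/22=6/11
M: M0=0, M1=6/11, M2=-69/22, M3=0
seg 0: a=-2, c=M0/2=0, d=(M1−M0)/(6·1)=1/11, b=Δ0−h0·(2M0+M1)/6=21/11
seg 1: a=0, c=M1/2=3/11, d=(M2−M1)/(6·2)=-27/88, b=Δ1−h1·(2M1+M2)/6=24/11
seg 2: a=3, c=M2/2=-69/44, d=(M3−M2)/(6·2)=23/88, b=Δ2−h2·(2M2+M3)/6=-9/22
t_q=3/2 → seg 1, τ=1/2; S=0+24/11·τ+3/11·τ²+-27/88·τ³=789/704

  seg 0: a=-2 b=21/11 c=0 d=1/11
  seg 1: a=0 b=24/11 c=3/11 d=-27/88
  seg 2: a=3 b=-9/22 c=-69/44 d=23/88
S(3/2) = 789/704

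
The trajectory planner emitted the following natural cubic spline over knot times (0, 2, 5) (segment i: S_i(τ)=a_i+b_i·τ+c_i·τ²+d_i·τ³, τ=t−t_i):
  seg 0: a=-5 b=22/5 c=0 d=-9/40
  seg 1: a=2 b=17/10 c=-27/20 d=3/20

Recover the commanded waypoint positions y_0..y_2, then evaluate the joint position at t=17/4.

y_0=-5 y_1=2 y_2=-1
S(17/4) = 179/256

y_0 = S_0(0) = a_0 = -5
y_1 = S_1(0) = a_1 = 2
y_2 = S_1(3) = -1
t_q=17/4 is in segment 1 (τ=9/4); S_1(τ)=179/256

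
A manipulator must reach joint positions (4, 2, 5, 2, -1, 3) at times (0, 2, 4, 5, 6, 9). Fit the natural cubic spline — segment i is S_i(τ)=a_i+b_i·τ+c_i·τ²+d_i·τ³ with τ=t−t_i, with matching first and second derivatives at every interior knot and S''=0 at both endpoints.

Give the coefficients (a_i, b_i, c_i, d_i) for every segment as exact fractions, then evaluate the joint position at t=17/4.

  seg 0: a=4 b=-2048/975 c=0 d=1073/3900
  seg 1: a=2 b=1171/975 c=1073/650 d=-1171/1560
  seg 2: a=5 b=-2347/1950 c=-3709/1300 d=317/300
  seg 3: a=2 b=-2917/780 c=103/325 d=1649/3900
  seg 4: a=-1 b=-3583/1950 c=2061/1300 d=-229/1300
S(17/4) = 377503/83200

Δ: Δ0=-1, Δ1=3/2, Δ2=-3, Δ3=-3, Δ4=4/3
row 1: diag=8, rhs=15; c'=1/4, d'=15/8
row 2: denom=6−2·1/4=11/2; d'=(-27−2·15/8)/(11/2)=-123/22
row 3: denom=4−1·2/11=42/11; d'=(0−1·-123/22)/(42/11)=41/28
row 4: denom=8−1·11/42=325/42; d'=(26−1·41/28)/(325/42)=2061/650
back: M4=2061/650
back: M3=41/28−11/42·2061/650=206/325
back: M2=-123/22−2/11·206/325=-3709/650
back: M1=15/8−1/4·-3709/650=1073/325
M: M0=0, M1=1073/325, M2=-3709/650, M3=206/325, M4=2061/650, M5=0
seg 0: a=4, c=M0/2=0, d=(M1−M0)/(6·2)=1073/3900, b=Δ0−h0·(2M0+M1)/6=-2048/975
seg 1: a=2, c=M1/2=1073/650, d=(M2−M1)/(6·2)=-1171/1560, b=Δ1−h1·(2M1+M2)/6=1171/975
seg 2: a=5, c=M2/2=-3709/1300, d=(M3−M2)/(6·1)=317/300, b=Δ2−h2·(2M2+M3)/6=-2347/1950
seg 3: a=2, c=M3/2=103/325, d=(M4−M3)/(6·1)=1649/3900, b=Δ3−h3·(2M3+M4)/6=-2917/780
seg 4: a=-1, c=M4/2=2061/1300, d=(M5−M4)/(6·3)=-229/1300, b=Δ4−h4·(2M4+M5)/6=-3583/1950
t_q=17/4 → seg 2, τ=1/4; S=5+-2347/1950·τ+-3709/1300·τ²+317/300·τ³=377503/83200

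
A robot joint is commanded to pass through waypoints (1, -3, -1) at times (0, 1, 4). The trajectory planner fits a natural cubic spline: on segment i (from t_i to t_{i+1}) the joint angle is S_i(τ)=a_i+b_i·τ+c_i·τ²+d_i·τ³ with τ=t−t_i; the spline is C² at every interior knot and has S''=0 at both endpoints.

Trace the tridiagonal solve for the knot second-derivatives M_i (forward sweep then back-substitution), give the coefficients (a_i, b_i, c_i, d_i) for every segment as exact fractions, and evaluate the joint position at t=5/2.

Δ: Δ0=-4, Δ1=2/3
row 1: diag=8, rhs=28; c'=3/8, d'=7/2
back: M1=7/2
M: M0=0, M1=7/2, M2=0
seg 0: a=1, c=M0/2=0, d=(M1−M0)/(6·1)=7/12, b=Δ0−h0·(2M0+M1)/6=-55/12
seg 1: a=-3, c=M1/2=7/4, d=(M2−M1)/(6·3)=-7/36, b=Δ1−h1·(2M1+M2)/6=-17/6
t_q=5/2 → seg 1, τ=3/2; S=-3+-17/6·τ+7/4·τ²+-7/36·τ³=-127/32

  seg 0: a=1 b=-55/12 c=0 d=7/12
  seg 1: a=-3 b=-17/6 c=7/4 d=-7/36
S(5/2) = -127/32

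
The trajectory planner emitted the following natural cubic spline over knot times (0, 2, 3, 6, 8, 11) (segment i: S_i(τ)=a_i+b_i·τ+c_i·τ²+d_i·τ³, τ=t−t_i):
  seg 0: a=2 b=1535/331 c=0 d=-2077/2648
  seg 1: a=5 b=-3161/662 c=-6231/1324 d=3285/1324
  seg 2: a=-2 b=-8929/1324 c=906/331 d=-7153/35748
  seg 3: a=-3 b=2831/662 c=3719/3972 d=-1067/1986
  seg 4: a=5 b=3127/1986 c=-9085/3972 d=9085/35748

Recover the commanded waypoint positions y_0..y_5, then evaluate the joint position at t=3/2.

y_0=2 y_1=5 y_2=-2 y_3=-3 y_4=5 y_5=-4
S(3/2) = 133649/21184

y_0 = S_0(0) = a_0 = 2
y_1 = S_1(0) = a_1 = 5
y_2 = S_2(0) = a_2 = -2
y_3 = S_3(0) = a_3 = -3
y_4 = S_4(0) = a_4 = 5
y_5 = S_4(3) = -4
t_q=3/2 is in segment 0 (τ=3/2); S_0(τ)=133649/21184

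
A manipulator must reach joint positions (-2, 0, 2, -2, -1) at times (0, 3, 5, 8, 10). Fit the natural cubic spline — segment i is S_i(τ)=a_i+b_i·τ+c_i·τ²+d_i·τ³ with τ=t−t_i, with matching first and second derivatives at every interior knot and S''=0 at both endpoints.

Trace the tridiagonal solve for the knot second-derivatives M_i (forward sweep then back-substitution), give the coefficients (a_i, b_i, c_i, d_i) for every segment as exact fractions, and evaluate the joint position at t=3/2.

  seg 0: a=-2 b=158/435 c=0 d=44/1305
  seg 1: a=0 b=554/435 c=44/145 d=-383/1740
  seg 2: a=2 b=-67/435 c=-59/58 d=181/870
  seg 3: a=-2 b=-557/870 c=124/145 d=-62/435
S(3/2) = -389/290

Δ: Δ0=2/3, Δ1=1, Δ2=-4/3, Δ3=1/2
row 1: diag=10, rhs=2; c'=1/5, d'=1/5
row 2: denom=10−2·1/5=48/5; d'=(-14−2·1/5)/(48/5)=-3/2
row 3: denom=10−3·5/16=145/16; d'=(11−3·-3/2)/(145/16)=248/145
back: M3=248/145
back: M2=-3/2−5/16·248/145=-59/29
back: M1=1/5−1/5·-59/29=88/145
M: M0=0, M1=88/145, M2=-59/29, M3=248/145, M4=0
seg 0: a=-2, c=M0/2=0, d=(M1−M0)/(6·3)=44/1305, b=Δ0−h0·(2M0+M1)/6=158/435
seg 1: a=0, c=M1/2=44/145, d=(M2−M1)/(6·2)=-383/1740, b=Δ1−h1·(2M1+M2)/6=554/435
seg 2: a=2, c=M2/2=-59/58, d=(M3−M2)/(6·3)=181/870, b=Δ2−h2·(2M2+M3)/6=-67/435
seg 3: a=-2, c=M3/2=124/145, d=(M4−M3)/(6·2)=-62/435, b=Δ3−h3·(2M3+M4)/6=-557/870
t_q=3/2 → seg 0, τ=3/2; S=-2+158/435·τ+0·τ²+44/1305·τ³=-389/290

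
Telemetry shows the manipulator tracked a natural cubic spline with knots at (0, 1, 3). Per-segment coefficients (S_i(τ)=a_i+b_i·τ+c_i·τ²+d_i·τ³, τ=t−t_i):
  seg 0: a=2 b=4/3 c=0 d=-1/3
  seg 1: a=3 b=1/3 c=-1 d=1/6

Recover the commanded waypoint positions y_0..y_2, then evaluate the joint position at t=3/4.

y_0=2 y_1=3 y_2=1
S(3/4) = 183/64

y_0 = S_0(0) = a_0 = 2
y_1 = S_1(0) = a_1 = 3
y_2 = S_1(2) = 1
t_q=3/4 is in segment 0 (τ=3/4); S_0(τ)=183/64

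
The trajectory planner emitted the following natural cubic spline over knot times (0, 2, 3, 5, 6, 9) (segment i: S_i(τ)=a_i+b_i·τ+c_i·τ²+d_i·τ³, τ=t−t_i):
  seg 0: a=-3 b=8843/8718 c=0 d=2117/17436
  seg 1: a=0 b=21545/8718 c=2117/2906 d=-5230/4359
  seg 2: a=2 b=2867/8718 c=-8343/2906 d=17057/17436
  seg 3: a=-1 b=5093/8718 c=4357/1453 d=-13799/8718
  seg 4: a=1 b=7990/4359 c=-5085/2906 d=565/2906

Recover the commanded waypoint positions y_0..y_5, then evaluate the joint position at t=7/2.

y_0 = S_0(0) = a_0 = -3
y_1 = S_1(0) = a_1 = 0
y_2 = S_2(0) = a_2 = 2
y_3 = S_3(0) = a_3 = -1
y_4 = S_4(0) = a_4 = 1
y_5 = S_4(3) = -4
t_q=7/2 is in segment 2 (τ=1/2); S_2(τ)=72951/46496

y_0=-3 y_1=0 y_2=2 y_3=-1 y_4=1 y_5=-4
S(7/2) = 72951/46496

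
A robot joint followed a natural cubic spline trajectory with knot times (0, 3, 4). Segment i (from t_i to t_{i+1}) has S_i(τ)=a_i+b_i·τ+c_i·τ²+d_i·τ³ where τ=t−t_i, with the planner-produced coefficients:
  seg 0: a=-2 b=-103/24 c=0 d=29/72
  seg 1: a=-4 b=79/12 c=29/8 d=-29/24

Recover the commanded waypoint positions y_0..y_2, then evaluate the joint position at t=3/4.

y_0=-2 y_1=-4 y_2=5
S(3/4) = -2585/512

y_0 = S_0(0) = a_0 = -2
y_1 = S_1(0) = a_1 = -4
y_2 = S_1(1) = 5
t_q=3/4 is in segment 0 (τ=3/4); S_0(τ)=-2585/512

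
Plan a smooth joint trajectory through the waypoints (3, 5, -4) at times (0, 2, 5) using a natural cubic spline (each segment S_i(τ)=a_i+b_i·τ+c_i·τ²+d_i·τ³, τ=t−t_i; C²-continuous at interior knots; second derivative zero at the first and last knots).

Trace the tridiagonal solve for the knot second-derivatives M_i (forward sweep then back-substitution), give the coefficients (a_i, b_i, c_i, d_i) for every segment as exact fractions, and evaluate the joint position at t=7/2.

Δ: Δ0=1, Δ1=-3
row 1: diag=10, rhs=-24; c'=3/10, d'=-12/5
back: M1=-12/5
M: M0=0, M1=-12/5, M2=0
seg 0: a=3, c=M0/2=0, d=(M1−M0)/(6·2)=-1/5, b=Δ0−h0·(2M0+M1)/6=9/5
seg 1: a=5, c=M1/2=-6/5, d=(M2−M1)/(6·3)=2/15, b=Δ1−h1·(2M1+M2)/6=-3/5
t_q=7/2 → seg 1, τ=3/2; S=5+-3/5·τ+-6/5·τ²+2/15·τ³=37/20

  seg 0: a=3 b=9/5 c=0 d=-1/5
  seg 1: a=5 b=-3/5 c=-6/5 d=2/15
S(7/2) = 37/20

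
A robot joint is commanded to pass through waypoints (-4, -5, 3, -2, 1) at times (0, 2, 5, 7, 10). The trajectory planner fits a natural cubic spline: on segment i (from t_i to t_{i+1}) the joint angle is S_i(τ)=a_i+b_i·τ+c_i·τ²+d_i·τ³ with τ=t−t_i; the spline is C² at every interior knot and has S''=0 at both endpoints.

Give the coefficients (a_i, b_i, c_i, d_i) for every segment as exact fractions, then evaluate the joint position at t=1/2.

Δ: Δ0=-1/2, Δ1=8/3, Δ2=-5/2, Δ3=1
row 1: diag=10, rhs=19; c'=3/10, d'=19/10
row 2: denom=10−3·3/10=91/10; d'=(-31−3·19/10)/(91/10)=-367/91
row 3: denom=10−2·20/91=870/91; d'=(21−2·-367/91)/(870/91)=529/174
back: M3=529/174
back: M2=-367/91−20/91·529/174=-409/87
back: M1=19/10−3/10·-409/87=96/29
M: M0=0, M1=96/29, M2=-409/87, M3=529/174, M4=0
seg 0: a=-4, c=M0/2=0, d=(M1−M0)/(6·2)=8/29, b=Δ0−h0·(2M0+M1)/6=-93/58
seg 1: a=-5, c=M1/2=48/29, d=(M2−M1)/(6·3)=-697/1566, b=Δ1−h1·(2M1+M2)/6=99/58
seg 2: a=3, c=M2/2=-409/174, d=(M3−M2)/(6·2)=449/696, b=Δ2−h2·(2M2+M3)/6=-11/29
seg 3: a=-2, c=M3/2=529/348, d=(M4−M3)/(6·3)=-529/3132, b=Δ3−h3·(2M3+M4)/6=-355/174
t_q=1/2 → seg 0, τ=1/2; S=-4+-93/58·τ+0·τ²+8/29·τ³=-553/116

  seg 0: a=-4 b=-93/58 c=0 d=8/29
  seg 1: a=-5 b=99/58 c=48/29 d=-697/1566
  seg 2: a=3 b=-11/29 c=-409/174 d=449/696
  seg 3: a=-2 b=-355/174 c=529/348 d=-529/3132
S(1/2) = -553/116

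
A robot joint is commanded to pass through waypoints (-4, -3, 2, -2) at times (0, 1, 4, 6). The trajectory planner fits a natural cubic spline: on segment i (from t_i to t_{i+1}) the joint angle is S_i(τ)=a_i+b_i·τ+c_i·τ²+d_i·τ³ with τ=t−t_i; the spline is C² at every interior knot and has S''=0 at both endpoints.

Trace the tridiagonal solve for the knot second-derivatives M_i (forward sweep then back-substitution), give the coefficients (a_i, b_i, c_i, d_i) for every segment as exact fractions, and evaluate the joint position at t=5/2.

  seg 0: a=-4 b=160/213 c=0 d=53/213
  seg 1: a=-3 b=319/213 c=53/71 d=-49/213
  seg 2: a=2 b=-50/213 c=-94/71 d=47/213
S(5/2) = 85/568

Δ: Δ0=1, Δ1=5/3, Δ2=-2
row 1: diag=8, rhs=4; c'=3/8, d'=1/2
row 2: denom=10−3·3/8=71/8; d'=(-22−3·1/2)/(71/8)=-188/71
back: M2=-188/71
back: M1=1/2−3/8·-188/71=106/71
M: M0=0, M1=106/71, M2=-188/71, M3=0
seg 0: a=-4, c=M0/2=0, d=(M1−M0)/(6·1)=53/213, b=Δ0−h0·(2M0+M1)/6=160/213
seg 1: a=-3, c=M1/2=53/71, d=(M2−M1)/(6·3)=-49/213, b=Δ1−h1·(2M1+M2)/6=319/213
seg 2: a=2, c=M2/2=-94/71, d=(M3−M2)/(6·2)=47/213, b=Δ2−h2·(2M2+M3)/6=-50/213
t_q=5/2 → seg 1, τ=3/2; S=-3+319/213·τ+53/71·τ²+-49/213·τ³=85/568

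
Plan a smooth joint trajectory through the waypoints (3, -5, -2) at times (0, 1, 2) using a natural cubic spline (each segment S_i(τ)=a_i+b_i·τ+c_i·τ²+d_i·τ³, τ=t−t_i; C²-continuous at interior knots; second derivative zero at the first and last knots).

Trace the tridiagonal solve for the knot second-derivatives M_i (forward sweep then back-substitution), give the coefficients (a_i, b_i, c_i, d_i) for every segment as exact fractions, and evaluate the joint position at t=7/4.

Δ: Δ0=-8, Δ1=3
row 1: diag=4, rhs=66; c'=1/4, d'=33/2
back: M1=33/2
M: M0=0, M1=33/2, M2=0
seg 0: a=3, c=M0/2=0, d=(M1−M0)/(6·1)=11/4, b=Δ0−h0·(2M0+M1)/6=-43/4
seg 1: a=-5, c=M1/2=33/4, d=(M2−M1)/(6·1)=-11/4, b=Δ1−h1·(2M1+M2)/6=-5/2
t_q=7/4 → seg 1, τ=3/4; S=-5+-5/2·τ+33/4·τ²+-11/4·τ³=-869/256

  seg 0: a=3 b=-43/4 c=0 d=11/4
  seg 1: a=-5 b=-5/2 c=33/4 d=-11/4
S(7/4) = -869/256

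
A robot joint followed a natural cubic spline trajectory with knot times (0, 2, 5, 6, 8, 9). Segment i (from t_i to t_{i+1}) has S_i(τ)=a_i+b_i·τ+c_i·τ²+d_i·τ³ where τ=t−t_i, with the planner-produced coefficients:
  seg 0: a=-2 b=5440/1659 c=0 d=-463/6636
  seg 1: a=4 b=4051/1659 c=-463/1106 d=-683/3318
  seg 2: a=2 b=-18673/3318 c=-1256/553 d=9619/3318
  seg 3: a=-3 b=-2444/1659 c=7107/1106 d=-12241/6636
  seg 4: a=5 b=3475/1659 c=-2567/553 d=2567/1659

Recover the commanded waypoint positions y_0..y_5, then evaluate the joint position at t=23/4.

y_0 = S_0(0) = a_0 = -2
y_1 = S_1(0) = a_1 = 4
y_2 = S_2(0) = a_2 = 2
y_3 = S_3(0) = a_3 = -3
y_4 = S_4(0) = a_4 = 5
y_5 = S_4(1) = 4
t_q=23/4 is in segment 2 (τ=3/4); S_2(τ)=-161061/70784

y_0=-2 y_1=4 y_2=2 y_3=-3 y_4=5 y_5=4
S(23/4) = -161061/70784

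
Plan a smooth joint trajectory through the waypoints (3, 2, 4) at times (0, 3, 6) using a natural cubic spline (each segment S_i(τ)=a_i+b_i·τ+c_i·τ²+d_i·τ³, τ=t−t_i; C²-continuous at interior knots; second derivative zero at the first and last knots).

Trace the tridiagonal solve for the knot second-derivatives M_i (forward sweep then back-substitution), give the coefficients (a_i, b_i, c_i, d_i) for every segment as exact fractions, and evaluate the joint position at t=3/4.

Δ: Δ0=-1/3, Δ1=2/3
row 1: diag=12, rhs=6; c'=1/4, d'=1/2
back: M1=1/2
M: M0=0, M1=1/2, M2=0
seg 0: a=3, c=M0/2=0, d=(M1−M0)/(6·3)=1/36, b=Δ0−h0·(2M0+M1)/6=-7/12
seg 1: a=2, c=M1/2=1/4, d=(M2−M1)/(6·3)=-1/36, b=Δ1−h1·(2M1+M2)/6=1/6
t_q=3/4 → seg 0, τ=3/4; S=3+-7/12·τ+0·τ²+1/36·τ³=659/256

  seg 0: a=3 b=-7/12 c=0 d=1/36
  seg 1: a=2 b=1/6 c=1/4 d=-1/36
S(3/4) = 659/256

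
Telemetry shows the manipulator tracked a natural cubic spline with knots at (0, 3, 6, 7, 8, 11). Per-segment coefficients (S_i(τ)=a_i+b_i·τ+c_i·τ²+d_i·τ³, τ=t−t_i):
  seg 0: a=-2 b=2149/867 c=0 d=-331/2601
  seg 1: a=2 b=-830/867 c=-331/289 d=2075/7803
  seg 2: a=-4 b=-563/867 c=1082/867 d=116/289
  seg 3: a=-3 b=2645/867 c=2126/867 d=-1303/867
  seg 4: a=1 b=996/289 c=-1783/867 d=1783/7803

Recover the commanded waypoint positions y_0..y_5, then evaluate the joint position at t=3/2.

y_0=-2 y_1=2 y_2=-4 y_3=-3 y_4=1 y_5=-1
S(3/2) = 2979/2312

y_0 = S_0(0) = a_0 = -2
y_1 = S_1(0) = a_1 = 2
y_2 = S_2(0) = a_2 = -4
y_3 = S_3(0) = a_3 = -3
y_4 = S_4(0) = a_4 = 1
y_5 = S_4(3) = -1
t_q=3/2 is in segment 0 (τ=3/2); S_0(τ)=2979/2312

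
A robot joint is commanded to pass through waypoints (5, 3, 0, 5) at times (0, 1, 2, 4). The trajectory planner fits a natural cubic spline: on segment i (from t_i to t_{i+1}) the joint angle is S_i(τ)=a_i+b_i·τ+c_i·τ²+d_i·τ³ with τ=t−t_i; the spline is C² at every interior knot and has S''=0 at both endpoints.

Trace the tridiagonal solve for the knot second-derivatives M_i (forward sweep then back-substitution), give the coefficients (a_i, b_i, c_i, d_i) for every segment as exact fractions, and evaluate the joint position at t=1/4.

Δ: Δ0=-2, Δ1=-3, Δ2=5/2
row 1: diag=4, rhs=-6; c'=1/4, d'=-3/2
row 2: denom=6−1·1/4=23/4; d'=(33−1·-3/2)/(23/4)=6
back: M2=6
back: M1=-3/2−1/4·6=-3
M: M0=0, M1=-3, M2=6, M3=0
seg 0: a=5, c=M0/2=0, d=(M1−M0)/(6·1)=-1/2, b=Δ0−h0·(2M0+M1)/6=-3/2
seg 1: a=3, c=M1/2=-3/2, d=(M2−M1)/(6·1)=3/2, b=Δ1−h1·(2M1+M2)/6=-3
seg 2: a=0, c=M2/2=3, d=(M3−M2)/(6·2)=-1/2, b=Δ2−h2·(2M2+M3)/6=-3/2
t_q=1/4 → seg 0, τ=1/4; S=5+-3/2·τ+0·τ²+-1/2·τ³=591/128

  seg 0: a=5 b=-3/2 c=0 d=-1/2
  seg 1: a=3 b=-3 c=-3/2 d=3/2
  seg 2: a=0 b=-3/2 c=3 d=-1/2
S(1/4) = 591/128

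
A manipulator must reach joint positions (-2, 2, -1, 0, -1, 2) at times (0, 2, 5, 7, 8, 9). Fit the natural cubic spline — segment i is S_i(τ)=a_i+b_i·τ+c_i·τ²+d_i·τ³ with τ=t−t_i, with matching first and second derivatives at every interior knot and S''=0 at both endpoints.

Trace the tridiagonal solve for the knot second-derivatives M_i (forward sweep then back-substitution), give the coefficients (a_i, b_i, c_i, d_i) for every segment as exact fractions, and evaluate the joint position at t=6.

Δ: Δ0=2, Δ1=-1, Δ2=1/2, Δ3=-1, Δ4=3
row 1: diag=10, rhs=-18; c'=3/10, d'=-9/5
row 2: denom=10−3·3/10=91/10; d'=(9−3·-9/5)/(91/10)=144/91
row 3: denom=6−2·20/91=506/91; d'=(-9−2·144/91)/(506/91)=-1107/506
row 4: denom=4−1·91/506=1933/506; d'=(24−1·-1107/506)/(1933/506)=13251/1933
back: M4=13251/1933
back: M3=-1107/506−91/506·13251/1933=-6612/1933
back: M2=144/91−20/91·-6612/1933=4512/1933
back: M1=-9/5−3/10·4512/1933=-4833/1933
M: M0=0, M1=-4833/1933, M2=4512/1933, M3=-6612/1933, M4=13251/1933, M5=0
seg 0: a=-2, c=M0/2=0, d=(M1−M0)/(6·2)=-1611/7732, b=Δ0−h0·(2M0+M1)/6=5477/1933
seg 1: a=2, c=M1/2=-4833/3866, d=(M2−M1)/(6·3)=3115/11598, b=Δ1−h1·(2M1+M2)/6=644/1933
seg 2: a=-1, c=M2/2=2256/1933, d=(M3−M2)/(6·2)=-927/1933, b=Δ2−h2·(2M2+M3)/6=325/3866
seg 3: a=0, c=M3/2=-3306/1933, d=(M4−M3)/(6·1)=6621/3866, b=Δ3−h3·(2M3+M4)/6=-3875/3866
seg 4: a=-1, c=M4/2=13251/3866, d=(M5−M4)/(6·1)=-4417/3866, b=Δ4−h4·(2M4+M5)/6=1382/1933
t_q=6 → seg 2, τ=1; S=-1+325/3866·τ+2256/1933·τ²+-927/1933·τ³=-883/3866

  seg 0: a=-2 b=5477/1933 c=0 d=-1611/7732
  seg 1: a=2 b=644/1933 c=-4833/3866 d=3115/11598
  seg 2: a=-1 b=325/3866 c=2256/1933 d=-927/1933
  seg 3: a=0 b=-3875/3866 c=-3306/1933 d=6621/3866
  seg 4: a=-1 b=1382/1933 c=13251/3866 d=-4417/3866
S(6) = -883/3866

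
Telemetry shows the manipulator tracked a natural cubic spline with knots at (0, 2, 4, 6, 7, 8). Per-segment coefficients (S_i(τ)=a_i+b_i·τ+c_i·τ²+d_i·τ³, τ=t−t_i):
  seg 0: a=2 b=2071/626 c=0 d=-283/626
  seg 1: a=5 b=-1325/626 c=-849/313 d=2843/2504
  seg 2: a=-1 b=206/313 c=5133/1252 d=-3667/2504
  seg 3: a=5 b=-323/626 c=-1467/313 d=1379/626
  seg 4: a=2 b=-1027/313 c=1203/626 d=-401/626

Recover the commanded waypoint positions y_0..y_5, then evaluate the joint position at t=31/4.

y_0=2 y_1=5 y_2=-1 y_3=5 y_4=2 y_5=0
S(31/4) = 14017/40064

y_0 = S_0(0) = a_0 = 2
y_1 = S_1(0) = a_1 = 5
y_2 = S_2(0) = a_2 = -1
y_3 = S_3(0) = a_3 = 5
y_4 = S_4(0) = a_4 = 2
y_5 = S_4(1) = 0
t_q=31/4 is in segment 4 (τ=3/4); S_4(τ)=14017/40064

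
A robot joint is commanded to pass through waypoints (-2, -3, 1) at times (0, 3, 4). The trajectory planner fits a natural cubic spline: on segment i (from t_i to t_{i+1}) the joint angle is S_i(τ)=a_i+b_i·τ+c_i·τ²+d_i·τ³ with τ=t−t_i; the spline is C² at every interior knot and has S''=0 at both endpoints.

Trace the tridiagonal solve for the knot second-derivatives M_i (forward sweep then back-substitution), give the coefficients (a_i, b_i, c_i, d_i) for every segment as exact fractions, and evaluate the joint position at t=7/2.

Δ: Δ0=-1/3, Δ1=4
row 1: diag=8, rhs=26; c'=1/8, d'=13/4
back: M1=13/4
M: M0=0, M1=13/4, M2=0
seg 0: a=-2, c=M0/2=0, d=(M1−M0)/(6·3)=13/72, b=Δ0−h0·(2M0+M1)/6=-47/24
seg 1: a=-3, c=M1/2=13/8, d=(M2−M1)/(6·1)=-13/24, b=Δ1−h1·(2M1+M2)/6=35/12
t_q=7/2 → seg 1, τ=1/2; S=-3+35/12·τ+13/8·τ²+-13/24·τ³=-77/64

  seg 0: a=-2 b=-47/24 c=0 d=13/72
  seg 1: a=-3 b=35/12 c=13/8 d=-13/24
S(7/2) = -77/64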